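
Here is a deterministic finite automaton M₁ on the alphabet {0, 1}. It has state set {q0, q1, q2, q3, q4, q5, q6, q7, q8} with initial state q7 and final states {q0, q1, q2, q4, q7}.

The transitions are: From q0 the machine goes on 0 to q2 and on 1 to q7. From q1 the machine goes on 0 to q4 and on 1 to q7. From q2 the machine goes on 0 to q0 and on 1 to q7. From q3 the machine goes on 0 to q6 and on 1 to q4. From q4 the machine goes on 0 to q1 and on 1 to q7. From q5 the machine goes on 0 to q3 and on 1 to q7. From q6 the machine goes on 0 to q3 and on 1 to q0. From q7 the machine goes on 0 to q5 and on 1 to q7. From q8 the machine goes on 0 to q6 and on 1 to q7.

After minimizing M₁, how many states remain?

4

Reachable states from the start: {q0,q1,q2,q3,q4,q5,q6,q7}. Unreachable: {q8} — drop them.
Initial partition by acceptance: {q0,q1,q2,q4,q7} | {q3,q5,q6}.
Split {q0,q1,q2,q4,q7} by δ(·,0) → {q0,q1,q2,q4} and {q7}.
Refine {q3,q5,q6} on symbol 1: members go to different blocks, giving {q3,q6} and {q5}.
The partition is now stable with 4 blocks: {q0,q1,q2,q4} | {q3,q6} | {q7} | {q5}.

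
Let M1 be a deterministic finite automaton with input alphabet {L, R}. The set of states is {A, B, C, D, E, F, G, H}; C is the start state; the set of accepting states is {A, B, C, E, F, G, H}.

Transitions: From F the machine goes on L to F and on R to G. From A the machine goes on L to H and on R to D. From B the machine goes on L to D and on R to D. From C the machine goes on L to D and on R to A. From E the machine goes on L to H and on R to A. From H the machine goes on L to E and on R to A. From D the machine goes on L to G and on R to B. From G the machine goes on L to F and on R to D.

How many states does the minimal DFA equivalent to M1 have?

Start with accepting vs non-accepting: {A,B,C,E,F,G,H} | {D}.
On input L, block {A,B,C,E,F,G,H} splits into {A,E,F,G,H} and {B,C}.
Refine {A,E,F,G,H} on symbol R: members go to different blocks, giving {E,F,H} and {A,G}.
On input R, block {B,C} splits into {B} and {C}.
No further refinement is possible. Final partition (5 blocks): {E,F,H} | {D} | {B} | {A,G} | {C}.

5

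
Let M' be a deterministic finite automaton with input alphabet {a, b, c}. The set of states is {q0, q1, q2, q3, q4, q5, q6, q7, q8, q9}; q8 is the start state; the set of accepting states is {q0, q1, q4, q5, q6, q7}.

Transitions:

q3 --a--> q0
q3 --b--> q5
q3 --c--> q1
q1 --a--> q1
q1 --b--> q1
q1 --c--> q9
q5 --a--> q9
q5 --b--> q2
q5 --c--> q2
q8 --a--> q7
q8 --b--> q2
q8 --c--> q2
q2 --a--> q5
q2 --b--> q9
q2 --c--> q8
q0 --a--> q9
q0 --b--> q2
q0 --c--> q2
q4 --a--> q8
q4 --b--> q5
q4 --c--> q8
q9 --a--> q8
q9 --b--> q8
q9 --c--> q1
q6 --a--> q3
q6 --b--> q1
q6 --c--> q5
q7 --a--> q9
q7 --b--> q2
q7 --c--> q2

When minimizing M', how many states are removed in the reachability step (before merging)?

Starting at q8 and following transitions, the reachable set is {q1, q2, q5, q7, q8, q9}. That leaves q0, q3, q4, q6 unreachable — 4 in total.

4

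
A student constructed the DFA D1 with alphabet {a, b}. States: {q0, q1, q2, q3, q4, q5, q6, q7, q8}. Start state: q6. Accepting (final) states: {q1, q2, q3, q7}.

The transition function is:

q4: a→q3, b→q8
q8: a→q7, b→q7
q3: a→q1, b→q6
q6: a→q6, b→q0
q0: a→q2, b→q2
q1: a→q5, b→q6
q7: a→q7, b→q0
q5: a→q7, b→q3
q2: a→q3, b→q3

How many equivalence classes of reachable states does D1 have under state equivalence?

States {q4,q8} cannot be reached from the start state, so discard them.
Start with accepting vs non-accepting: {q1,q2,q3,q7} | {q0,q5,q6}.
Split {q1,q2,q3,q7} by δ(·,a) → {q2,q3,q7} and {q1}.
Split {q2,q3,q7} by δ(·,a) → {q2,q7} and {q3}.
Refine {q2,q7} on symbol a: members go to different blocks, giving {q2} and {q7}.
Refine {q0,q5,q6} on symbol a: members go to different blocks, giving {q0} and {q5} and {q6}.
No further refinement is possible. Final partition (7 blocks): {q2} | {q0} | {q1} | {q3} | {q7} | {q5} | {q6}.

7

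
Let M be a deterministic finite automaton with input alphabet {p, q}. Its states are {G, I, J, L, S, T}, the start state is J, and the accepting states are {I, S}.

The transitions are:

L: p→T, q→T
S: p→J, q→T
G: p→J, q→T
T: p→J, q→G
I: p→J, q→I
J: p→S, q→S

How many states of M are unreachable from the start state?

BFS from J reaches {G, J, S, T}; the 2 state(s) I, L are never visited.

2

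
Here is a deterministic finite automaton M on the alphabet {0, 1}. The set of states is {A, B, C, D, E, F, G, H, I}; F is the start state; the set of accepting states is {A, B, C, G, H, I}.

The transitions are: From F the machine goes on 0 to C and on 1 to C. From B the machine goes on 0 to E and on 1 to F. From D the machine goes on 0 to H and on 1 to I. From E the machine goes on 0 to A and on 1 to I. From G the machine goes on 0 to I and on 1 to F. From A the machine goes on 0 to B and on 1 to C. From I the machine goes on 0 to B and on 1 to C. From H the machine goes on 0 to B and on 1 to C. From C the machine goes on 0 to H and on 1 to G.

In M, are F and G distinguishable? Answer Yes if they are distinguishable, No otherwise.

Yes

Reachable states from the start: {A,B,C,E,F,G,H,I}. Unreachable: {D} — drop them.
Start with accepting vs non-accepting: {A,B,C,G,H,I} | {E,F}.
On input 0, block {A,B,C,G,H,I} splits into {A,C,G,H,I} and {B}.
Split {A,C,G,H,I} by δ(·,0) → {A,H,I} and {C,G}.
Split {E,F} by δ(·,0) → {E} and {F}.
On input 1, block {C,G} splits into {C} and {G}.
No further refinement is possible. Final partition (6 blocks): {A,H,I} | {E} | {B} | {C} | {F} | {G}.
F and G end up in different blocks, so they are distinguishable. For instance, the string 'ε' is accepted from only G.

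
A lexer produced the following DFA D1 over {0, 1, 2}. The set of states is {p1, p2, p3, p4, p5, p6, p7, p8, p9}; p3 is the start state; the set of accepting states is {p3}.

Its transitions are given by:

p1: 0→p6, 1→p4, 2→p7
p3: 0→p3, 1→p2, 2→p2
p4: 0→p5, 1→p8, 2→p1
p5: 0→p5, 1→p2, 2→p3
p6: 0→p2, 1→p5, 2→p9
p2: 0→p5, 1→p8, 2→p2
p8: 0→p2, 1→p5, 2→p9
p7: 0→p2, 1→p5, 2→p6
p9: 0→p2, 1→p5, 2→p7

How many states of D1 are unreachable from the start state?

2

BFS from p3 reaches {p2, p3, p5, p6, p7, p8, p9}; the 2 state(s) p1, p4 are never visited.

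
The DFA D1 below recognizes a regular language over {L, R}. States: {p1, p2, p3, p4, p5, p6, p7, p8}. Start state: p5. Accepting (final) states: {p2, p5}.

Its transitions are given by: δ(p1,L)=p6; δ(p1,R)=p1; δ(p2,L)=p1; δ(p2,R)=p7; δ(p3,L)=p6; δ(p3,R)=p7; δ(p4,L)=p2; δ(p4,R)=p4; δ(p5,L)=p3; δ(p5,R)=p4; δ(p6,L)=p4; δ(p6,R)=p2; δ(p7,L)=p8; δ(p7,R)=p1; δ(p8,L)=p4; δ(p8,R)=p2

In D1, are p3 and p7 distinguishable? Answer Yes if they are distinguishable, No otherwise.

No

Every state is reachable, so we keep all 8.
Initial partition by acceptance: {p2,p5} | {p1,p3,p4,p6,p7,p8}.
On input L, block {p1,p3,p4,p6,p7,p8} splits into {p1,p3,p6,p7,p8} and {p4}.
On input R, block {p2,p5} splits into {p2} and {p5}.
Refine {p1,p3,p6,p7,p8} on symbol L: members go to different blocks, giving {p1,p3,p7} and {p6,p8}.
Stable partition: {p2} | {p1,p3,p7} | {p4} | {p5} | {p6,p8} — 5 equivalence classes.
p3 and p7 lie in the same block of the stable partition, so they are equivalent — no string distinguishes them.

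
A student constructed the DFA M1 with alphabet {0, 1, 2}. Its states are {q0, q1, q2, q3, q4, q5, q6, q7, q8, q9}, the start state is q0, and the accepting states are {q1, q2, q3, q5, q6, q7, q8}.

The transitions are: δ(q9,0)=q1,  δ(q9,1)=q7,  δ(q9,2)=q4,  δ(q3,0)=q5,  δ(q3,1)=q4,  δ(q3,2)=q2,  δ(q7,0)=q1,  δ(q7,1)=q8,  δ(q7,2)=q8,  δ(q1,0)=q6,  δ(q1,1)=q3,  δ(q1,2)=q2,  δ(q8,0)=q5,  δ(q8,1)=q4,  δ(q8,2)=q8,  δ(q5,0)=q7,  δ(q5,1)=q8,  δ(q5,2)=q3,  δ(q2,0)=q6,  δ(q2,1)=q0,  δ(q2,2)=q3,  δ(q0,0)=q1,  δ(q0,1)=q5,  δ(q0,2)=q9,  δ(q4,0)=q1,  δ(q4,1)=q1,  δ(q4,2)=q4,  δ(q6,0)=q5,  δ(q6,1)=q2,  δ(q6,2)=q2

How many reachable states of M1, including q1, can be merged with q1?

Every state is reachable, so we keep all 10.
Initial partition by acceptance: {q1,q2,q3,q5,q6,q7,q8} | {q0,q4,q9}.
On input 1, block {q1,q2,q3,q5,q6,q7,q8} splits into {q1,q5,q6,q7} and {q2,q3,q8}.
Stable partition: {q1,q5,q6,q7} | {q0,q4,q9} | {q2,q3,q8} — 3 equivalence classes.
The equivalence class containing q1 is {q1,q5,q6,q7}, of size 4.

4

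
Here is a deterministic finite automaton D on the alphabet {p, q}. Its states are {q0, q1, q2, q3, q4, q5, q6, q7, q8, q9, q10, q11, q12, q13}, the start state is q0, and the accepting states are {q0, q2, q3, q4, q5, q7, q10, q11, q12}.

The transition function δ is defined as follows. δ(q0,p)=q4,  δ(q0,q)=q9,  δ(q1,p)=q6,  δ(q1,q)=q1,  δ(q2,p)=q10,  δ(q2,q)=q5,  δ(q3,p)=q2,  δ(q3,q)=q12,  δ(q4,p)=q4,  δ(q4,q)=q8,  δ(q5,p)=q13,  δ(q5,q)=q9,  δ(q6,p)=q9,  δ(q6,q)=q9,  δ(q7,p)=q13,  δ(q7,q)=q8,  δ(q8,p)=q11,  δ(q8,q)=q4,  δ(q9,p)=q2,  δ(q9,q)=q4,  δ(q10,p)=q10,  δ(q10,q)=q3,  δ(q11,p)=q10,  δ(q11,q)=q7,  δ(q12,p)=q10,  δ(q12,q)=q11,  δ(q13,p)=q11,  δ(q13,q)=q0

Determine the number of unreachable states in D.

BFS from q0 reaches {q0, q2, q3, q4, q5, q7, q8, q9, q10, q11, q12, q13}; the 2 state(s) q1, q6 are never visited.

2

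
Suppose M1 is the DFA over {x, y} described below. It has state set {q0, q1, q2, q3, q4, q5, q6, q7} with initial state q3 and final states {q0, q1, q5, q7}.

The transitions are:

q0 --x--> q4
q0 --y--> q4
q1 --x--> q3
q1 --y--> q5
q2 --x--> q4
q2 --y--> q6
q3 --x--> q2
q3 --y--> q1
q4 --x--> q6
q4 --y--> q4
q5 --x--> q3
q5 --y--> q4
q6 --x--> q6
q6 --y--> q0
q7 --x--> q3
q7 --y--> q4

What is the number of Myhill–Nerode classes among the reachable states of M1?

7

Reachable states from the start: {q0,q1,q2,q3,q4,q5,q6}. Unreachable: {q7} — drop them.
Start with accepting vs non-accepting: {q0,q1,q5} | {q2,q3,q4,q6}.
Split {q0,q1,q5} by δ(·,y) → {q0,q5} and {q1}.
Refine {q2,q3,q4,q6} on symbol y: members go to different blocks, giving {q2,q4} and {q3} and {q6}.
On input x, block {q0,q5} splits into {q0} and {q5}.
Refine {q2,q4} on symbol x: members go to different blocks, giving {q2} and {q4}.
No further refinement is possible. Final partition (7 blocks): {q0} | {q2} | {q1} | {q3} | {q6} | {q5} | {q4}.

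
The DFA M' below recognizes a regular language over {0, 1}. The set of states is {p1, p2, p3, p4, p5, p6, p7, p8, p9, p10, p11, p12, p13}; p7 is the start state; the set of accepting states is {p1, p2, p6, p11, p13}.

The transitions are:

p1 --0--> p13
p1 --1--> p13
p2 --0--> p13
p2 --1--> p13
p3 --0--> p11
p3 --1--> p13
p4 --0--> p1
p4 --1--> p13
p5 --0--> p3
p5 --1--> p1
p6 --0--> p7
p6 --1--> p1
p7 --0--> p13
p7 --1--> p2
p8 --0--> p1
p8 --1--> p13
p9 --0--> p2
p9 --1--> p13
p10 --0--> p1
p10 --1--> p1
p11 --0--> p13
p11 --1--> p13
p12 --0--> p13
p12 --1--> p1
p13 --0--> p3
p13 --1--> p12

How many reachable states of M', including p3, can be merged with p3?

1

States {p4,p5,p6,p8,p9,p10} cannot be reached from the start state, so discard them.
Start with accepting vs non-accepting: {p1,p2,p11,p13} | {p3,p7,p12}.
Split {p1,p2,p11,p13} by δ(·,0) → {p1,p2,p11} and {p13}.
Refine {p3,p7,p12} on symbol 0: members go to different blocks, giving {p7,p12} and {p3}.
Stable partition: {p1,p2,p11} | {p7,p12} | {p13} | {p3} — 4 equivalence classes.
State p3 belongs to the block {p3}, which has 1 states.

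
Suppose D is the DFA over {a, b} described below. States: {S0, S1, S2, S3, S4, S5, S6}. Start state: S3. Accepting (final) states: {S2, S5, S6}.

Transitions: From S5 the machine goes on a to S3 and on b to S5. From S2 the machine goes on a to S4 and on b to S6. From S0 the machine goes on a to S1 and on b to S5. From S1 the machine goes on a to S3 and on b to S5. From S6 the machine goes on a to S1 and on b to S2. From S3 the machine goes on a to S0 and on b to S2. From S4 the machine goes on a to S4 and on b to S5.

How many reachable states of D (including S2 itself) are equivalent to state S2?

Every state is reachable, so we keep all 7.
P0 = {S2,S5,S6} | {S0,S1,S3,S4}.
No further refinement is possible. Final partition (2 blocks): {S2,S5,S6} | {S0,S1,S3,S4}.
State S2 belongs to the block {S2,S5,S6}, which has 3 states.

3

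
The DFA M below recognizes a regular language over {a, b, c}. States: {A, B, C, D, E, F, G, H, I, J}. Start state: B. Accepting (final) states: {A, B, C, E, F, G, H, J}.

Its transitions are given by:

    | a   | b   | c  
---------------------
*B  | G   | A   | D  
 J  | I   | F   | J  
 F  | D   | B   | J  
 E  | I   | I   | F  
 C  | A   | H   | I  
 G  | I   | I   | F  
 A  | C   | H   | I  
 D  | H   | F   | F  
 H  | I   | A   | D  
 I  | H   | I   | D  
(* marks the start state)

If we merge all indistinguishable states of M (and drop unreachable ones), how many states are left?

8

Reachable states from the start: {A,B,C,D,F,G,H,I,J}. Unreachable: {E} — drop them.
Initial partition by acceptance: {A,B,C,F,G,H,J} | {D,I}.
Split {A,B,C,F,G,H,J} by δ(·,a) → {F,G,H,J} and {A,B,C}.
Split {F,G,H,J} by δ(·,b) → {F,H} and {G} and {J}.
Refine {F,H} on symbol c: members go to different blocks, giving {F} and {H}.
On input b, block {D,I} splits into {D} and {I}.
On input a, block {A,B,C} splits into {A,C} and {B}.
Stable partition: {F} | {D} | {A,C} | {G} | {J} | {H} | {I} | {B} — 8 equivalence classes.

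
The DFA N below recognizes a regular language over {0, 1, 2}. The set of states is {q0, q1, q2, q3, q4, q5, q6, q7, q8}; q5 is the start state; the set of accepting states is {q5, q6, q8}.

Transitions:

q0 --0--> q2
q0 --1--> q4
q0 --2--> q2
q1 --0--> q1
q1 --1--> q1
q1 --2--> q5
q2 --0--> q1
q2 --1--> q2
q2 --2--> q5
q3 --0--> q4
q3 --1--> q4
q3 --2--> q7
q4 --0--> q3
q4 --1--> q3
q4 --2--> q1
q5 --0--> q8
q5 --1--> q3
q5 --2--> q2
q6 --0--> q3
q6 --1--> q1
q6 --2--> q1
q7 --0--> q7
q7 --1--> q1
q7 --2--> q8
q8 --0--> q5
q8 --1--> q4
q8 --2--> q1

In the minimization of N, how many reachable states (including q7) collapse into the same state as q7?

3

First remove the unreachable states {q0,q6}; 7 states remain.
Start with accepting vs non-accepting: {q5,q8} | {q1,q2,q3,q4,q7}.
On input 2, block {q1,q2,q3,q4,q7} splits into {q1,q2,q7} and {q3,q4}.
The partition is now stable with 3 blocks: {q5,q8} | {q1,q2,q7} | {q3,q4}.
State q7 belongs to the block {q1,q2,q7}, which has 3 states.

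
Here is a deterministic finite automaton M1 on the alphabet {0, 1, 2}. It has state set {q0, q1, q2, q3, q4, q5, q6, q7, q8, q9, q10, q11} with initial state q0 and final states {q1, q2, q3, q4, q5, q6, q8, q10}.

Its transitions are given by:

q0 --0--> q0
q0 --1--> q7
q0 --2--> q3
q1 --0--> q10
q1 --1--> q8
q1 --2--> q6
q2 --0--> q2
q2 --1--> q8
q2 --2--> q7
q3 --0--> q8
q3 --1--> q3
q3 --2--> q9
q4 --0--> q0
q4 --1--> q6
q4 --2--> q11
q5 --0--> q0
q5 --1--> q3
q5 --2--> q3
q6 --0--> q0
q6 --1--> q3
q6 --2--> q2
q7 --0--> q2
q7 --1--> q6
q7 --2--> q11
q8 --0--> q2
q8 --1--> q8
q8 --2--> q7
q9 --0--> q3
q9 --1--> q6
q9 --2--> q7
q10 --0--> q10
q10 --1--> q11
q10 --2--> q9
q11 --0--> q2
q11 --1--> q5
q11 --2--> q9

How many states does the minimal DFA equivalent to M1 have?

First remove the unreachable states {q1,q4,q10}; 9 states remain.
Initial partition by acceptance: {q2,q3,q5,q6,q8} | {q0,q7,q9,q11}.
Refine {q2,q3,q5,q6,q8} on symbol 0: members go to different blocks, giving {q2,q3,q8} and {q5,q6}.
Refine {q0,q7,q9,q11} on symbol 0: members go to different blocks, giving {q7,q9,q11} and {q0}.
Stable partition: {q2,q3,q8} | {q7,q9,q11} | {q5,q6} | {q0} — 4 equivalence classes.

4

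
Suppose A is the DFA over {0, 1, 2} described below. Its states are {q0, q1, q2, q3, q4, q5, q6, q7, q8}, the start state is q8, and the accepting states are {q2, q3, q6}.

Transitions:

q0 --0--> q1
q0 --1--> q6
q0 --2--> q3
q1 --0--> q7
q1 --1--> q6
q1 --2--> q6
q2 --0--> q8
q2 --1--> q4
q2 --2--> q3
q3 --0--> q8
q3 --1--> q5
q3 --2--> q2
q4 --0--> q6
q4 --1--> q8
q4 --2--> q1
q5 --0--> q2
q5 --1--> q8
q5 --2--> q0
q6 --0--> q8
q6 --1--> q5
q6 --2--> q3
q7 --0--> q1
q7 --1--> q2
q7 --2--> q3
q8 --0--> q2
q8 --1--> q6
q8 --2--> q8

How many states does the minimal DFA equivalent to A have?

4

Initial partition by acceptance: {q2,q3,q6} | {q0,q1,q4,q5,q7,q8}.
On input 0, block {q0,q1,q4,q5,q7,q8} splits into {q0,q1,q7} and {q4,q5,q8}.
Refine {q4,q5,q8} on symbol 1: members go to different blocks, giving {q4,q5} and {q8}.
The partition is now stable with 4 blocks: {q2,q3,q6} | {q0,q1,q7} | {q4,q5} | {q8}.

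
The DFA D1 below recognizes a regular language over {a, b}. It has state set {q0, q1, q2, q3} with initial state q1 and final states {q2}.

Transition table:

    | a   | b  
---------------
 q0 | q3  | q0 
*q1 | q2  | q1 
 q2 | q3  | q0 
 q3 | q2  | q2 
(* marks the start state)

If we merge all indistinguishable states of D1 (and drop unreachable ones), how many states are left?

Every state is reachable, so we keep all 4.
Initial partition by acceptance: {q2} | {q0,q1,q3}.
Refine {q0,q1,q3} on symbol a: members go to different blocks, giving {q1,q3} and {q0}.
Refine {q1,q3} on symbol b: members go to different blocks, giving {q1} and {q3}.
The partition is now stable with 4 blocks: {q2} | {q1} | {q0} | {q3}.

4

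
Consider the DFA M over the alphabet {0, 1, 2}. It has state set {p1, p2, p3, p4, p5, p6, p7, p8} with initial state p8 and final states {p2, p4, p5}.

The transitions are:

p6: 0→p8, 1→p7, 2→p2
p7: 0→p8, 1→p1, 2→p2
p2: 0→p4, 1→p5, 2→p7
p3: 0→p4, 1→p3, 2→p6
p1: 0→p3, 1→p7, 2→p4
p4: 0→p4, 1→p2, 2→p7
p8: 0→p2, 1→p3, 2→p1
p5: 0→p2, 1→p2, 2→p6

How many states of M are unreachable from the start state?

0

Exploring from p8, all states are eventually visited, so none are unreachable.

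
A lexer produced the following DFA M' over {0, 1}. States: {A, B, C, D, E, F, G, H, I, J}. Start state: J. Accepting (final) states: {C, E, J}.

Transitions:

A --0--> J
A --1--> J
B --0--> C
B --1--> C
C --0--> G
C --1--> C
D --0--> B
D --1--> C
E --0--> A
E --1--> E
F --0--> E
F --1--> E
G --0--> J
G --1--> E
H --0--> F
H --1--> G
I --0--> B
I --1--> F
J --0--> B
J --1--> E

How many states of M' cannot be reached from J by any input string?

4

No path from J leads to D, F, H, I; the other 6 states are all reachable.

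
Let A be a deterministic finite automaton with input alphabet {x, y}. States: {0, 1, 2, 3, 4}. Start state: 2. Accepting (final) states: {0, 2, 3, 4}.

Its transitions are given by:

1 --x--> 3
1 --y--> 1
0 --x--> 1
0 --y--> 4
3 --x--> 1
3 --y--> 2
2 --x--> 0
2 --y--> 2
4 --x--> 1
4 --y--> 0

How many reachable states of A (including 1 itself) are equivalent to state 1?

1

Every state is reachable, so we keep all 5.
P0 = {0,2,3,4} | {1}.
Split {0,2,3,4} by δ(·,x) → {0,3,4} and {2}.
Split {0,3,4} by δ(·,y) → {0,4} and {3}.
No further refinement is possible. Final partition (4 blocks): {0,4} | {1} | {2} | {3}.
State 1 belongs to the block {1}, which has 1 states.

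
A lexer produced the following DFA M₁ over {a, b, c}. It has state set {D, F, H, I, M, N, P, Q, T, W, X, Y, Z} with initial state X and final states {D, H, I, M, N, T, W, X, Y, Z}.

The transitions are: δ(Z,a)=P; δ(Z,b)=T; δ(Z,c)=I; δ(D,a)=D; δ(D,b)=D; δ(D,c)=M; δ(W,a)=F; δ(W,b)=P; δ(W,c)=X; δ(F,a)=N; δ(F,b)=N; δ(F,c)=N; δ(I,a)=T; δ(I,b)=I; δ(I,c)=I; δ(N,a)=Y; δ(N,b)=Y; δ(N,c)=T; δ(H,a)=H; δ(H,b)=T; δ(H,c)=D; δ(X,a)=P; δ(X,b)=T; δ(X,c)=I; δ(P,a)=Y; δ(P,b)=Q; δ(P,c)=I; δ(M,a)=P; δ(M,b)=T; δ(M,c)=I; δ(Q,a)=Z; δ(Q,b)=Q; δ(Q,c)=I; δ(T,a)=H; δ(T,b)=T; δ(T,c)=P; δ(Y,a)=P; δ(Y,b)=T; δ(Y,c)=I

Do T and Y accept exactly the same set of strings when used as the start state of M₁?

First remove the unreachable states {F,N,W}; 10 states remain.
Start with accepting vs non-accepting: {D,H,I,M,T,X,Y,Z} | {P,Q}.
Refine {D,H,I,M,T,X,Y,Z} on symbol a: members go to different blocks, giving {D,H,I,T} and {M,X,Y,Z}.
Split {D,H,I,T} by δ(·,c) → {H,I} and {T} and {D}.
On input a, block {H,I} splits into {H} and {I}.
Stable partition: {H} | {P,Q} | {M,X,Y,Z} | {T} | {D} | {I} — 6 equivalence classes.
T and Y end up in different blocks, so they are distinguishable. For instance, the string 'a' is accepted from only T.

No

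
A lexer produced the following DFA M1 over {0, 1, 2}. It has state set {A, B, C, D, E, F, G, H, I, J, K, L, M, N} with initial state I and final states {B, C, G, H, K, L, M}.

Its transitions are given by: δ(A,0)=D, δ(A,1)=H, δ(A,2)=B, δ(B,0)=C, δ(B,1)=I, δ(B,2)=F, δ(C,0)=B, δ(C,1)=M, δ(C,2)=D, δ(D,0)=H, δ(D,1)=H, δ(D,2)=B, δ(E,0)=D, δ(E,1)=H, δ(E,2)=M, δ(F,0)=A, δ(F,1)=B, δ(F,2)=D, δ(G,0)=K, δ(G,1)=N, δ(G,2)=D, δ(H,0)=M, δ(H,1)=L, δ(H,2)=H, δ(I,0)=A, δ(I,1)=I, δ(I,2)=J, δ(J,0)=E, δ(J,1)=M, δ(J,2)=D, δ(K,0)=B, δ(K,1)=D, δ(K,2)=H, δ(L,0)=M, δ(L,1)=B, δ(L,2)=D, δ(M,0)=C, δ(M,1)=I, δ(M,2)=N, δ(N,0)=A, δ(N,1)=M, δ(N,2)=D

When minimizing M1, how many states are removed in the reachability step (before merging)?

2

No path from I leads to G, K; the other 12 states are all reachable.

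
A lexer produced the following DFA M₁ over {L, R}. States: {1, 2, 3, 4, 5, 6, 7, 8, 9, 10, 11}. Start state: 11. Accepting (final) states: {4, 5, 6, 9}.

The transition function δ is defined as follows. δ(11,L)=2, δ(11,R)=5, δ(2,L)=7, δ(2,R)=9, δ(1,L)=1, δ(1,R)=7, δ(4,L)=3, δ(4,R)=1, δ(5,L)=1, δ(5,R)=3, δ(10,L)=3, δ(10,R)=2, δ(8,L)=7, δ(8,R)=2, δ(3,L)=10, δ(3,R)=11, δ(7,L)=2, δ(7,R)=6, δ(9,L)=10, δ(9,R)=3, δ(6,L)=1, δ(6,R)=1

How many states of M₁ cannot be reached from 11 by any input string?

2

No path from 11 leads to 4, 8; the other 9 states are all reachable.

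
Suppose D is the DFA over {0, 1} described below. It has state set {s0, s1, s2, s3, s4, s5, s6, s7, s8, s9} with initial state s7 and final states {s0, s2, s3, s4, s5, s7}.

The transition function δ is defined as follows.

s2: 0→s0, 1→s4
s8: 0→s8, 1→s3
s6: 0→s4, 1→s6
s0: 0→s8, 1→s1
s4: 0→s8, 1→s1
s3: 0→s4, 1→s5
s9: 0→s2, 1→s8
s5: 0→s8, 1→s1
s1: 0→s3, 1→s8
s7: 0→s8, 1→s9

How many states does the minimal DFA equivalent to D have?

States {s6} cannot be reached from the start state, so discard them.
Start with accepting vs non-accepting: {s0,s2,s3,s4,s5,s7} | {s1,s8,s9}.
Split {s0,s2,s3,s4,s5,s7} by δ(·,0) → {s0,s4,s5,s7} and {s2,s3}.
On input 0, block {s1,s8,s9} splits into {s1,s9} and {s8}.
No further refinement is possible. Final partition (4 blocks): {s0,s4,s5,s7} | {s1,s9} | {s2,s3} | {s8}.

4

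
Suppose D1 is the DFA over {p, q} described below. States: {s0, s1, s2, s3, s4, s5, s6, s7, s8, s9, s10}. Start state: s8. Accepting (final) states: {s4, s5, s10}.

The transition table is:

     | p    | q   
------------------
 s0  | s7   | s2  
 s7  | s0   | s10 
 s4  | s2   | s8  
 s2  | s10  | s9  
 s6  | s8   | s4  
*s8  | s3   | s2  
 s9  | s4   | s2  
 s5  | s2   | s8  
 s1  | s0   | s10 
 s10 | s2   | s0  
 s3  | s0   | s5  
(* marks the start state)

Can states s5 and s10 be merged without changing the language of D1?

Yes

Reachable states from the start: {s0,s2,s3,s4,s5,s7,s8,s9,s10}. Unreachable: {s1,s6} — drop them.
P0 = {s4,s5,s10} | {s0,s2,s3,s7,s8,s9}.
Refine {s0,s2,s3,s7,s8,s9} on symbol p: members go to different blocks, giving {s0,s3,s7,s8} and {s2,s9}.
Split {s0,s3,s7,s8} by δ(·,q) → {s0,s8} and {s3,s7}.
The partition is now stable with 4 blocks: {s4,s5,s10} | {s0,s8} | {s2,s9} | {s3,s7}.
s5 and s10 lie in the same block of the stable partition, so they are equivalent — no string distinguishes them.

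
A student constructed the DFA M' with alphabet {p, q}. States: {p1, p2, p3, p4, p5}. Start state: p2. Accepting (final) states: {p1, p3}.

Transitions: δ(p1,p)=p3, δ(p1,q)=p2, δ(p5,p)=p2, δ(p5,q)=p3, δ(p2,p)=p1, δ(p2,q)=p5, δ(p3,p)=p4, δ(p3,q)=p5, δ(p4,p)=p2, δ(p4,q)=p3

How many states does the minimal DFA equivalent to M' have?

4

All states are reachable from the start state.
Initial partition by acceptance: {p1,p3} | {p2,p4,p5}.
Refine {p1,p3} on symbol p: members go to different blocks, giving {p1} and {p3}.
Split {p2,p4,p5} by δ(·,p) → {p4,p5} and {p2}.
Stable partition: {p1} | {p4,p5} | {p3} | {p2} — 4 equivalence classes.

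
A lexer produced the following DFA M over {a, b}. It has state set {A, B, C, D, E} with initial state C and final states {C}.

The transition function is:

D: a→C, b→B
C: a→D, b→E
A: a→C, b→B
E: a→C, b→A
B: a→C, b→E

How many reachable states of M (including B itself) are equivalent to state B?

Start with accepting vs non-accepting: {C} | {A,B,D,E}.
The partition is now stable with 2 blocks: {C} | {A,B,D,E}.
The equivalence class containing B is {A,B,D,E}, of size 4.

4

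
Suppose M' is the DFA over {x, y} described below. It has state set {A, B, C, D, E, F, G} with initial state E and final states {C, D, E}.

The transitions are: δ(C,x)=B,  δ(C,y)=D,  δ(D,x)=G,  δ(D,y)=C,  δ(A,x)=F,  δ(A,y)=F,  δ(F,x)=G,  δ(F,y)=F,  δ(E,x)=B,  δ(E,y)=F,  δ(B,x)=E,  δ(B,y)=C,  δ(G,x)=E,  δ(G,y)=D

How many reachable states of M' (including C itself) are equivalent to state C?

Reachable states from the start: {B,C,D,E,F,G}. Unreachable: {A} — drop them.
P0 = {C,D,E} | {B,F,G}.
Split {C,D,E} by δ(·,y) → {C,D} and {E}.
On input x, block {B,F,G} splits into {B,G} and {F}.
The partition is now stable with 4 blocks: {C,D} | {B,G} | {E} | {F}.
State C belongs to the block {C,D}, which has 2 states.

2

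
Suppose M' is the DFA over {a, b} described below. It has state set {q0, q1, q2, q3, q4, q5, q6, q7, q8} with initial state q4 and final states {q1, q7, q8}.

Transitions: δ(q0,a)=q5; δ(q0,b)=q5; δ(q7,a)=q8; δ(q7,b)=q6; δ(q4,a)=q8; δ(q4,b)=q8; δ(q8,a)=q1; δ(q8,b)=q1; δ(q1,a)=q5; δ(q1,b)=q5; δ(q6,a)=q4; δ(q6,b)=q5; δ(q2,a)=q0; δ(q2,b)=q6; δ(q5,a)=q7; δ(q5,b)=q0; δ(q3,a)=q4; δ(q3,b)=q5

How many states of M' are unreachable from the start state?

2

BFS from q4 reaches {q0, q1, q4, q5, q6, q7, q8}; the 2 state(s) q2, q3 are never visited.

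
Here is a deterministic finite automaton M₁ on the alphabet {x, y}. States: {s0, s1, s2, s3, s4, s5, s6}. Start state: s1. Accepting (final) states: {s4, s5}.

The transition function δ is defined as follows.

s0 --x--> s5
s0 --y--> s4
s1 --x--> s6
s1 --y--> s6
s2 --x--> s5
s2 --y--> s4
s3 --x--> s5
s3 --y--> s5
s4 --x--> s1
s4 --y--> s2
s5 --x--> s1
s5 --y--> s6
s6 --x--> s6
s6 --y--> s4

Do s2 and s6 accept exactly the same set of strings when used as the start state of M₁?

States {s0,s3} cannot be reached from the start state, so discard them.
Initial partition by acceptance: {s4,s5} | {s1,s2,s6}.
Split {s1,s2,s6} by δ(·,x) → {s1,s6} and {s2}.
Split {s4,s5} by δ(·,y) → {s4} and {s5}.
Split {s1,s6} by δ(·,y) → {s1} and {s6}.
Stable partition: {s4} | {s1} | {s2} | {s5} | {s6} — 5 equivalence classes.
s2 and s6 end up in different blocks, so they are distinguishable. For instance, the string 'x' is accepted from only s2.

No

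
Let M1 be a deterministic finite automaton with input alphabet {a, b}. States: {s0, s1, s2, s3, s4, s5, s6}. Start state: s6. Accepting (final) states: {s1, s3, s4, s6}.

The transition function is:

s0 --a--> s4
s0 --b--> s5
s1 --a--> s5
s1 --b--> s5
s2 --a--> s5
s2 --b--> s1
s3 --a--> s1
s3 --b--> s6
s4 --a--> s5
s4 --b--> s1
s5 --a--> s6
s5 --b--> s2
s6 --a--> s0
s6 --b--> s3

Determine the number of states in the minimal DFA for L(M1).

Every state is reachable, so we keep all 7.
Start with accepting vs non-accepting: {s1,s3,s4,s6} | {s0,s2,s5}.
Refine {s1,s3,s4,s6} on symbol a: members go to different blocks, giving {s1,s4,s6} and {s3}.
On input b, block {s1,s4,s6} splits into {s1} and {s4} and {s6}.
On input a, block {s0,s2,s5} splits into {s0} and {s2} and {s5}.
The partition is now stable with 7 blocks: {s1} | {s0} | {s3} | {s4} | {s6} | {s2} | {s5}.

7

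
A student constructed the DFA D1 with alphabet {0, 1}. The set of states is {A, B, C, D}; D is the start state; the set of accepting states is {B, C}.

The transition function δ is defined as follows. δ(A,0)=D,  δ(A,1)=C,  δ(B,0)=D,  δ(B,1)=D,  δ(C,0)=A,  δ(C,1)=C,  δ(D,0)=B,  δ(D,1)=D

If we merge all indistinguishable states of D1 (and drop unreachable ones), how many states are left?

Reachable states from the start: {B,D}. Unreachable: {A,C} — drop them.
Initial partition by acceptance: {B} | {D}.
No further refinement is possible. Final partition (2 blocks): {B} | {D}.

2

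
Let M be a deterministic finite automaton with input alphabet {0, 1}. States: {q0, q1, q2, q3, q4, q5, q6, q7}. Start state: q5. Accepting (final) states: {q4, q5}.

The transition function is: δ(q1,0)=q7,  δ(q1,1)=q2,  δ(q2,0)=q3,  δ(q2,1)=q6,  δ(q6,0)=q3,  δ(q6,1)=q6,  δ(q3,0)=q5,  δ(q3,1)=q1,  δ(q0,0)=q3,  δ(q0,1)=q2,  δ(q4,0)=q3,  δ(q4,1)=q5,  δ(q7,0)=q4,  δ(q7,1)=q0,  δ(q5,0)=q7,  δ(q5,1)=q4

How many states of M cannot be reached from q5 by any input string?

A breadth-first search from the start state visits every state.

0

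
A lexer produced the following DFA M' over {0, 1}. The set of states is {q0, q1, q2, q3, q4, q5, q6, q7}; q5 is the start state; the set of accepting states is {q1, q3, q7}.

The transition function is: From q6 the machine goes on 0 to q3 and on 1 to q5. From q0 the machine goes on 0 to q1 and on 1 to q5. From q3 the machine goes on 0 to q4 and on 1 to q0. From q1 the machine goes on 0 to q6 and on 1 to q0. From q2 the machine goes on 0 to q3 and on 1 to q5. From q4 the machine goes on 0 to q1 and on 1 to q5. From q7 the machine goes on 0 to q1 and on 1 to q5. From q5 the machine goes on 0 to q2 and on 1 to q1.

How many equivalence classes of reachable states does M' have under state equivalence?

3

States {q7} cannot be reached from the start state, so discard them.
Initial partition by acceptance: {q1,q3} | {q0,q2,q4,q5,q6}.
Split {q0,q2,q4,q5,q6} by δ(·,0) → {q0,q2,q4,q6} and {q5}.
No further refinement is possible. Final partition (3 blocks): {q1,q3} | {q0,q2,q4,q6} | {q5}.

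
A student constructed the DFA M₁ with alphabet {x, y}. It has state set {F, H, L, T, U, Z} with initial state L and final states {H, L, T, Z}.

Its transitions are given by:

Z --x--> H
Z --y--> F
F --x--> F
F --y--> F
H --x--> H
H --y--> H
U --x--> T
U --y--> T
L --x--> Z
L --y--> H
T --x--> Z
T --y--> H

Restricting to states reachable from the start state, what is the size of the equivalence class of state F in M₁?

First remove the unreachable states {T,U}; 4 states remain.
Initial partition by acceptance: {H,L,Z} | {F}.
Split {H,L,Z} by δ(·,y) → {H,L} and {Z}.
Refine {H,L} on symbol x: members go to different blocks, giving {H} and {L}.
Stable partition: {H} | {F} | {Z} | {L} — 4 equivalence classes.
The equivalence class containing F is {F}, of size 1.

1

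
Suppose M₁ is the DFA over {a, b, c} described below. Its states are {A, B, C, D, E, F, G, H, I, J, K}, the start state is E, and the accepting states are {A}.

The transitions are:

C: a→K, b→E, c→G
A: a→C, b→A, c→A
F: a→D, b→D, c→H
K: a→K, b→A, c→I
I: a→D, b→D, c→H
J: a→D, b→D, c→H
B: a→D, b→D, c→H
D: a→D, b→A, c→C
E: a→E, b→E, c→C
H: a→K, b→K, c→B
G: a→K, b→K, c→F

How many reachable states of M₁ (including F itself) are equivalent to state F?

First remove the unreachable states {J}; 10 states remain.
Initial partition by acceptance: {A} | {B,C,D,E,F,G,H,I,K}.
On input b, block {B,C,D,E,F,G,H,I,K} splits into {B,C,E,F,G,H,I} and {D,K}.
Refine {B,C,E,F,G,H,I} on symbol a: members go to different blocks, giving {B,C,F,G,H,I} and {E}.
Refine {B,C,F,G,H,I} on symbol b: members go to different blocks, giving {B,F,G,H,I} and {C}.
Refine {D,K} on symbol c: members go to different blocks, giving {D} and {K}.
Split {B,F,G,H,I} by δ(·,a) → {B,F,I} and {G,H}.
The partition is now stable with 7 blocks: {A} | {B,F,I} | {D} | {E} | {C} | {K} | {G,H}.
State F belongs to the block {B,F,I}, which has 3 states.

3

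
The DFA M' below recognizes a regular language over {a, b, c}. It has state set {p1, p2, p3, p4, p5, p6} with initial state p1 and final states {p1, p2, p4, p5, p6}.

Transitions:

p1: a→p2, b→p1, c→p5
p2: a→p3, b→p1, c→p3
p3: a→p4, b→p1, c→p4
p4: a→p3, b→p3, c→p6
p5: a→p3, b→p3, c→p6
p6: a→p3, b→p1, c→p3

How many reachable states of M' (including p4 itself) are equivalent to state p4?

2

P0 = {p1,p2,p4,p5,p6} | {p3}.
On input a, block {p1,p2,p4,p5,p6} splits into {p2,p4,p5,p6} and {p1}.
Split {p2,p4,p5,p6} by δ(·,b) → {p2,p6} and {p4,p5}.
No further refinement is possible. Final partition (4 blocks): {p2,p6} | {p3} | {p1} | {p4,p5}.
State p4 belongs to the block {p4,p5}, which has 2 states.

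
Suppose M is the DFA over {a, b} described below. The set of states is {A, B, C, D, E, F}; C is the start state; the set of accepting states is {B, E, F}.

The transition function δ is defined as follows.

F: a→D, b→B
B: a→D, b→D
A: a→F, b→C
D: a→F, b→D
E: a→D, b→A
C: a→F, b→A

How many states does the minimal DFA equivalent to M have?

States {E} cannot be reached from the start state, so discard them.
P0 = {B,F} | {A,C,D}.
Split {B,F} by δ(·,b) → {B} and {F}.
The partition is now stable with 3 blocks: {B} | {A,C,D} | {F}.

3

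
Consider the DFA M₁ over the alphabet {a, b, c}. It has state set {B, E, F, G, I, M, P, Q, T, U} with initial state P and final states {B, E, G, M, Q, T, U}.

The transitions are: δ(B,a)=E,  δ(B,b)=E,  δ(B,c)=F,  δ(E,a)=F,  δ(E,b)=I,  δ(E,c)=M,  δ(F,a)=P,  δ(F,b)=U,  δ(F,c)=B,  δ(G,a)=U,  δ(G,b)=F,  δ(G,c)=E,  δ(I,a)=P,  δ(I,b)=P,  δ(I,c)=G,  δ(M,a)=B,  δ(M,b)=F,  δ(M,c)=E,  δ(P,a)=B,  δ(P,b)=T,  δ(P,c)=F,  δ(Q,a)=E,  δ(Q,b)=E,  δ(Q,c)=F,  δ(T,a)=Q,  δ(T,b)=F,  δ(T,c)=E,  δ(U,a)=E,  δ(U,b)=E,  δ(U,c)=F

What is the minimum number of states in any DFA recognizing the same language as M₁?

Initial partition by acceptance: {B,E,G,M,Q,T,U} | {F,I,P}.
Refine {B,E,G,M,Q,T,U} on symbol a: members go to different blocks, giving {B,G,M,Q,T,U} and {E}.
Refine {B,G,M,Q,T,U} on symbol a: members go to different blocks, giving {G,M,T} and {B,Q,U}.
Refine {F,I,P} on symbol a: members go to different blocks, giving {F,I} and {P}.
On input b, block {F,I} splits into {I} and {F}.
No further refinement is possible. Final partition (6 blocks): {G,M,T} | {I} | {E} | {B,Q,U} | {P} | {F}.

6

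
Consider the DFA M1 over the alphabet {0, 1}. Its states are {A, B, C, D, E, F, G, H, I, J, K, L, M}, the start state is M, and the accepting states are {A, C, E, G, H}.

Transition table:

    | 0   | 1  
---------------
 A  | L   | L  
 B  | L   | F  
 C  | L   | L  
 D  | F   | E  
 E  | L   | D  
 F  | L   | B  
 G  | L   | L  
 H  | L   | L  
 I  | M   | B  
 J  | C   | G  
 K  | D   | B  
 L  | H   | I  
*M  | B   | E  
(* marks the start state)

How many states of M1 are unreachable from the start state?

BFS from M reaches {B, D, E, F, H, I, L, M}; the 5 state(s) A, C, G, J, K are never visited.

5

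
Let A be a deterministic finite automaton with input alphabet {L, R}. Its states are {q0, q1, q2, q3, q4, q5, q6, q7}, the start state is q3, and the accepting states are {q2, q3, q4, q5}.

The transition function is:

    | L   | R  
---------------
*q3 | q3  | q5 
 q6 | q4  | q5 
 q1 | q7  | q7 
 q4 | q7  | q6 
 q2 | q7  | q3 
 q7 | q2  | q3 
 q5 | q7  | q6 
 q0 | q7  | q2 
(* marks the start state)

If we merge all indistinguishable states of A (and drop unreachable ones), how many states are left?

5

First remove the unreachable states {q0,q1}; 6 states remain.
P0 = {q2,q3,q4,q5} | {q6,q7}.
On input L, block {q2,q3,q4,q5} splits into {q2,q4,q5} and {q3}.
Split {q2,q4,q5} by δ(·,R) → {q4,q5} and {q2}.
Refine {q6,q7} on symbol L: members go to different blocks, giving {q6} and {q7}.
The partition is now stable with 5 blocks: {q4,q5} | {q6} | {q3} | {q2} | {q7}.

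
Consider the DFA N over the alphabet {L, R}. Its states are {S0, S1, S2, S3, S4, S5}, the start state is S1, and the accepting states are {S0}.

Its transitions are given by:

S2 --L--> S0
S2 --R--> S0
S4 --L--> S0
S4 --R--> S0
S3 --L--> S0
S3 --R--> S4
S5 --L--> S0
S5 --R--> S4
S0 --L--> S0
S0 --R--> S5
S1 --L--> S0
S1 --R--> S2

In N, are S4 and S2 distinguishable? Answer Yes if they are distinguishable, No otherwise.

First remove the unreachable states {S3}; 5 states remain.
Start with accepting vs non-accepting: {S0} | {S1,S2,S4,S5}.
Split {S1,S2,S4,S5} by δ(·,R) → {S1,S5} and {S2,S4}.
No further refinement is possible. Final partition (3 blocks): {S0} | {S1,S5} | {S2,S4}.
S4 and S2 lie in the same block of the stable partition, so they are equivalent — no string distinguishes them.

No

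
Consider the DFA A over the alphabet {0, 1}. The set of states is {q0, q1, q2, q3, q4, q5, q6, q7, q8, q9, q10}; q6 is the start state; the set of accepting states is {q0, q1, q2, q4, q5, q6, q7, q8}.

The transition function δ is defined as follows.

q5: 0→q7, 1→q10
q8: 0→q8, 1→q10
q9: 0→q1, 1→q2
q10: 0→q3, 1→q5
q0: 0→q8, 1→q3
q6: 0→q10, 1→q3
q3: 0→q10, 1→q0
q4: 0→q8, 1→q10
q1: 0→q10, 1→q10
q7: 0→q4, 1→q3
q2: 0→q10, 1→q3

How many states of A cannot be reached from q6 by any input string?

3

Starting at q6 and following transitions, the reachable set is {q0, q3, q4, q5, q6, q7, q8, q10}. That leaves q1, q2, q9 unreachable — 3 in total.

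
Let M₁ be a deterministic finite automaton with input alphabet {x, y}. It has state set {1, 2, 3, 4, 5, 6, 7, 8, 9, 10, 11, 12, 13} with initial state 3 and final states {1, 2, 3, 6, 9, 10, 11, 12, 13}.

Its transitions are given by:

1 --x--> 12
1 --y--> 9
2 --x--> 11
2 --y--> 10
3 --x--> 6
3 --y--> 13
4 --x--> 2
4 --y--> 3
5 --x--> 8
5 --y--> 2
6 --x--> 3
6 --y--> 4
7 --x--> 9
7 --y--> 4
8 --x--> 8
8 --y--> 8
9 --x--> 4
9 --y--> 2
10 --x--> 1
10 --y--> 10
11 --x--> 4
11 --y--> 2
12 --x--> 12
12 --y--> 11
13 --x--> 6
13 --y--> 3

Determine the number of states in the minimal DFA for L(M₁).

7

Reachable states from the start: {1,2,3,4,6,9,10,11,12,13}. Unreachable: {5,7,8} — drop them.
P0 = {1,2,3,6,9,10,11,12,13} | {4}.
Split {1,2,3,6,9,10,11,12,13} by δ(·,x) → {1,2,3,6,10,12,13} and {9,11}.
On input x, block {1,2,3,6,10,12,13} splits into {1,3,6,10,12,13} and {2}.
On input y, block {1,3,6,10,12,13} splits into {3,10,13} and {1,12} and {6}.
Refine {3,10,13} on symbol x: members go to different blocks, giving {3,13} and {10}.
Stable partition: {3,13} | {4} | {9,11} | {2} | {1,12} | {6} | {10} — 7 equivalence classes.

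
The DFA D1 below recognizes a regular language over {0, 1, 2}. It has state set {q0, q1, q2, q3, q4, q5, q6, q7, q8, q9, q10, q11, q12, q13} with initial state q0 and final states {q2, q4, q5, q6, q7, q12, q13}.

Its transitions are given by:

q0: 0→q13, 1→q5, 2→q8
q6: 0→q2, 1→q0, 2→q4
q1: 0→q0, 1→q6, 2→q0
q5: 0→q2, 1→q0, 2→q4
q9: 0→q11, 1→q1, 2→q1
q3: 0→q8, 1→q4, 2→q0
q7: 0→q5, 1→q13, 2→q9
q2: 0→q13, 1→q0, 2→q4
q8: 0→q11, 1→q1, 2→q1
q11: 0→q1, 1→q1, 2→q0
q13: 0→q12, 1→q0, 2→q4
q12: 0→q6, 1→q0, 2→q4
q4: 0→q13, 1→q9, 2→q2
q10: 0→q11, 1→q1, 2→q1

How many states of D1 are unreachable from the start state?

BFS from q0 reaches {q0, q1, q2, q4, q5, q6, q8, q9, q11, q12, q13}; the 3 state(s) q3, q7, q10 are never visited.

3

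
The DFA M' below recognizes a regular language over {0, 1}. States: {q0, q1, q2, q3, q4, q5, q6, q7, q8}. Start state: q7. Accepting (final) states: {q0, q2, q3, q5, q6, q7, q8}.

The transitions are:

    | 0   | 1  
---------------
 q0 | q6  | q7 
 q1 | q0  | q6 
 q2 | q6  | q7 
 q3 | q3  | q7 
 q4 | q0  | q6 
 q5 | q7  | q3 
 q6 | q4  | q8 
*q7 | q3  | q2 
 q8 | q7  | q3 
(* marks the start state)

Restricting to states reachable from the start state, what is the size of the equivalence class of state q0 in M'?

2

States {q1,q5} cannot be reached from the start state, so discard them.
Start with accepting vs non-accepting: {q0,q2,q3,q6,q7,q8} | {q4}.
Split {q0,q2,q3,q6,q7,q8} by δ(·,0) → {q0,q2,q3,q7,q8} and {q6}.
On input 0, block {q0,q2,q3,q7,q8} splits into {q3,q7,q8} and {q0,q2}.
On input 1, block {q3,q7,q8} splits into {q3,q8} and {q7}.
On input 0, block {q3,q8} splits into {q3} and {q8}.
No further refinement is possible. Final partition (6 blocks): {q3} | {q4} | {q6} | {q0,q2} | {q7} | {q8}.
State q0 belongs to the block {q0,q2}, which has 2 states.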